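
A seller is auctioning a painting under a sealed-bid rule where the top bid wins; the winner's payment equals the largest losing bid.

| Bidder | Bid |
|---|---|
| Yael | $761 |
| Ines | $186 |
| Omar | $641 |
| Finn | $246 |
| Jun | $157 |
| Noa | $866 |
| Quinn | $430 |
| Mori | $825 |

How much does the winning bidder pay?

Highest bid: Noa at $866, so Noa wins.
Second-highest bid: Mori at $825 — that is the price the winner pays.

$825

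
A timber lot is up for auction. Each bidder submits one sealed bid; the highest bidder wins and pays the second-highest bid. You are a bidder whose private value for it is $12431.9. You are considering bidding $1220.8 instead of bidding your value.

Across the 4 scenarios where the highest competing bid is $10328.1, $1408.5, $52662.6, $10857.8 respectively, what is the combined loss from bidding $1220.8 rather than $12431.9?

The deviation costs you only when the competing bid falls strictly between $1220.8 and $12431.9; elsewhere both bids give the same outcome.
$10328.1: truthful payoff $2103.8, deviation payoff $0 → loss $2103.8.
$1408.5: truthful payoff $11023.4, deviation payoff $0 → loss $11023.4.
$52662.6: outcomes coincide → loss $0.
$10857.8: truthful payoff $1574.1, deviation payoff $0 → loss $1574.1.
Total loss = $2103.8 + $11023.4 + $1574.1 = $14701.3.
In a second-price auction your bid sets only whether you win, not what you pay, so bidding your true value is weakly dominant.

$14701.3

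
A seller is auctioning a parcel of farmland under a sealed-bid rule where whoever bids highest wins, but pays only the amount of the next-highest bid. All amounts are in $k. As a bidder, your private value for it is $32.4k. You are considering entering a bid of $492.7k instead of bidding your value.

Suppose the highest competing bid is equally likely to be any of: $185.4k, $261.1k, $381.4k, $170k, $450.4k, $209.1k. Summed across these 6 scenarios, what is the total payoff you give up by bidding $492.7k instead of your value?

The deviation costs you only when the competing bid falls strictly between $32.4k and $492.7k; elsewhere both bids give the same outcome.
$185.4k: truthful payoff $0k, deviation payoff −$153k → loss $153k.
$261.1k: truthful payoff $0k, deviation payoff −$228.7k → loss $228.7k.
$381.4k: truthful payoff $0k, deviation payoff −$349k → loss $349k.
$170k: truthful payoff $0k, deviation payoff −$137.6k → loss $137.6k.
$450.4k: truthful payoff $0k, deviation payoff −$418k → loss $418k.
$209.1k: truthful payoff $0k, deviation payoff −$176.7k → loss $176.7k.
Total loss = $153k + $228.7k + $349k + $137.6k + $418k + $176.7k = $1463k.
Truthful bidding weakly dominates here: raising your bid can only win items priced above your value, and lowering it can only forfeit items priced below.

$1463k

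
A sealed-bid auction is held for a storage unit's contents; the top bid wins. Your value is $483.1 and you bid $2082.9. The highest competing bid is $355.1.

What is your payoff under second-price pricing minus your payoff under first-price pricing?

$1727.8

You have the highest bid, so you win under either rule.
Second-price: pay $355.1 → payoff $128.
First-price: pay your own bid $2082.9 → payoff −$1599.8.
Difference = $128 − (−$1599.8) = $1727.8.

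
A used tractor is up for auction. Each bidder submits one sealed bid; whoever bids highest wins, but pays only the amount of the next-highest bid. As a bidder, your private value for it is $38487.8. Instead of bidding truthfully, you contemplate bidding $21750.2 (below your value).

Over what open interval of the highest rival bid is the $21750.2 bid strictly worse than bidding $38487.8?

If the competing bid is below $21750.2, both bids win at the same price — no difference.
If it is above $38487.8, both bids lose — no difference.
If it lies strictly between $21750.2 and $38487.8, bidding your value wins at a price below your value (positive payoff) while bidding $21750.2 loses (payoff 0).
So the deviation strictly hurts on the open interval ($21750.2, $38487.8).
In a second-price auction your bid sets only whether you win, not what you pay, so bidding your true value is weakly dominant.

($21750.2, $38487.8)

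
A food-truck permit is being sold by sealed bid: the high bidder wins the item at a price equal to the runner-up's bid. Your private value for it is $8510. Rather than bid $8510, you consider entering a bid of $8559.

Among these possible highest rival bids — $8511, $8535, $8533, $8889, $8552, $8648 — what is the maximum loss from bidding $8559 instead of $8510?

$8511: truthful gives $0, deviation gives −$1 → loss $1.
$8535: truthful gives $0, deviation gives −$25 → loss $25.
$8533: truthful gives $0, deviation gives −$23 → loss $23.
$8889: same outcome either way → loss $0.
$8552: truthful gives $0, deviation gives −$42 → loss $42.
$8648: same outcome either way → loss $0.
Maximum loss: $42.

$42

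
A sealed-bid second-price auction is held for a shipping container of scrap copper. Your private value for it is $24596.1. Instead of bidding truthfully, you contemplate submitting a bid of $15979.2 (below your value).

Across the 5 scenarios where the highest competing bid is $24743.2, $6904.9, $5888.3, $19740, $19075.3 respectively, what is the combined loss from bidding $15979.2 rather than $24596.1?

The deviation costs you only when the competing bid falls strictly between $15979.2 and $24596.1; elsewhere both bids give the same outcome.
$24743.2: outcomes coincide → loss $0.
$6904.9: outcomes coincide → loss $0.
$5888.3: outcomes coincide → loss $0.
$19740: truthful payoff $4856.1, deviation payoff $0 → loss $4856.1.
$19075.3: truthful payoff $5520.8, deviation payoff $0 → loss $5520.8.
Total loss = $4856.1 + $5520.8 = $10376.9.

$10376.9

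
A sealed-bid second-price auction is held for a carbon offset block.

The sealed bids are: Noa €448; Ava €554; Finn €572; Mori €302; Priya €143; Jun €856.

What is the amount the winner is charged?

€572

Highest bid: Jun at €856, so Jun wins.
Second-highest bid: Finn at €572 — that is the price the winner pays.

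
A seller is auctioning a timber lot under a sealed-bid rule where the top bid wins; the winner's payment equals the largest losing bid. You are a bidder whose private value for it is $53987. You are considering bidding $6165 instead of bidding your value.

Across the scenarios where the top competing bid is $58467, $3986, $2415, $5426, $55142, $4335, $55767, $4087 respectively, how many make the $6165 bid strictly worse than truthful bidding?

0

The deviation hurts exactly when the highest competing bid lies strictly between $6165 and $53987 — underbidding then forfeits a profitable win.
$58467: above both → same outcome either way.
$3986: below both → same outcome either way.
$2415: below both → same outcome either way.
$5426: below both → same outcome either way.
$55142: above both → same outcome either way.
$4335: below both → same outcome either way.
$55767: above both → same outcome either way.
$4087: below both → same outcome either way.
Count: 0.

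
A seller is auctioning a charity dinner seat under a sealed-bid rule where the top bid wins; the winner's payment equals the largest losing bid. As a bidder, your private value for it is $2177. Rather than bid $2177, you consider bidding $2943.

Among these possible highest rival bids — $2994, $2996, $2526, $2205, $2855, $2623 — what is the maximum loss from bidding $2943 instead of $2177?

$678

$2994: same outcome either way → loss $0.
$2996: same outcome either way → loss $0.
$2526: truthful gives $0, deviation gives −$349 → loss $349.
$2205: truthful gives $0, deviation gives −$28 → loss $28.
$2855: truthful gives $0, deviation gives −$678 → loss $678.
$2623: truthful gives $0, deviation gives −$446 → loss $446.
Maximum loss: $678.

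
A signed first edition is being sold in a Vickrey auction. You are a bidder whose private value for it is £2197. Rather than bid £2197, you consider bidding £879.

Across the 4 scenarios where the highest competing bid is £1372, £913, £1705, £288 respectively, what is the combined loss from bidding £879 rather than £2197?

The deviation costs you only when the competing bid falls strictly between £879 and £2197; elsewhere both bids give the same outcome.
£1372: truthful payoff £825, deviation payoff £0 → loss £825.
£913: truthful payoff £1284, deviation payoff £0 → loss £1284.
£1705: truthful payoff £492, deviation payoff £0 → loss £492.
£288: outcomes coincide → loss £0.
Total loss = £825 + £1284 + £492 = £2601.

£2601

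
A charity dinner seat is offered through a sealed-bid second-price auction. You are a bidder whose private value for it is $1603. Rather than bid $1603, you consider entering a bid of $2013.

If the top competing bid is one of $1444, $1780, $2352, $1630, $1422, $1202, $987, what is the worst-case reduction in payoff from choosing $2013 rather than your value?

$177

$1444: same outcome either way → loss $0.
$1780: truthful gives $0, deviation gives −$177 → loss $177.
$2352: same outcome either way → loss $0.
$1630: truthful gives $0, deviation gives −$27 → loss $27.
$1422: same outcome either way → loss $0.
$1202: same outcome either way → loss $0.
$987: same outcome either way → loss $0.
Maximum loss: $177.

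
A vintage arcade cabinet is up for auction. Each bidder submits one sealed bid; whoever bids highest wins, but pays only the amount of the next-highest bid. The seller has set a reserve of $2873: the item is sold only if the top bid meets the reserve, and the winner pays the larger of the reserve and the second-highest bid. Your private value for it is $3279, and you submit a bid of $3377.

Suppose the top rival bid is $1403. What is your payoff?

Your bid $3377 is the highest and exceeds the reserve.
Price = max(second-highest bid, reserve) = max($1403, $2873) = $2873.
Payoff = $3279 − $2873 = $406.

$406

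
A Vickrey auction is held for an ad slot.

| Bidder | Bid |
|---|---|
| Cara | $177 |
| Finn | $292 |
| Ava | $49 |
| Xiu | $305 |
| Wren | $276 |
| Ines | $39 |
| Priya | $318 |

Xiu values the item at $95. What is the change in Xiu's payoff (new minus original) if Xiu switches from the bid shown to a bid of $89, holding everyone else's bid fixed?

$0

The highest bid among the other bidders is $318; Xiu's bid doesn't change that.
Original bid $305: Xiu is not highest (top rival bid is $318); payoff $0.
Alternative bid $89: Xiu is not highest (top rival bid is $318); payoff $0.
Change in payoff = $0 − ($0) = $0.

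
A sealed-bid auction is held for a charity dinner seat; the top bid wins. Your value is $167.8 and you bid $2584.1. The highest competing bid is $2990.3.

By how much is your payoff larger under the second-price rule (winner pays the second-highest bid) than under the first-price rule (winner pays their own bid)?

Your bid $2584.1 is below $2990.3, so you lose under either rule.
Payoff is $0 in both cases; difference = $0.

$0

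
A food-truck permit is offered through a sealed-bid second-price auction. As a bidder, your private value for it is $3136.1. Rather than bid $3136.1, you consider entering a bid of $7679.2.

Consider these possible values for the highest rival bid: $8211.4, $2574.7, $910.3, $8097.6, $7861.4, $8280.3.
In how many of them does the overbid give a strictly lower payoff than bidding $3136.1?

The deviation hurts exactly when the highest competing bid lies strictly between $3136.1 and $7679.2 — overbidding then wins at a price above your value.
$8211.4: above both → same outcome either way.
$2574.7: below both → same outcome either way.
$910.3: below both → same outcome either way.
$8097.6: above both → same outcome either way.
$7861.4: above both → same outcome either way.
$8280.3: above both → same outcome either way.
Count: 0.

0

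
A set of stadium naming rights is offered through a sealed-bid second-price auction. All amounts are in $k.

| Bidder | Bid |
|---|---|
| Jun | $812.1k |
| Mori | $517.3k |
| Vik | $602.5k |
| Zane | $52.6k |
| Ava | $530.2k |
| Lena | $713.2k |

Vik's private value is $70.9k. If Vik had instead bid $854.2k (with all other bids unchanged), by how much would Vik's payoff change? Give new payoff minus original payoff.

The highest bid among the other bidders is $812.1k; Vik's bid doesn't change that.
Original bid $602.5k: Vik is not highest (top rival bid is $812.1k); payoff $0k.
Alternative bid $854.2k: Vik is highest, pays the top rival bid $812.1k; payoff $70.9k − $812.1k = −$741.2k.
Change in payoff = −$741.2k − ($0k) = −$741.2k.

−$741.2k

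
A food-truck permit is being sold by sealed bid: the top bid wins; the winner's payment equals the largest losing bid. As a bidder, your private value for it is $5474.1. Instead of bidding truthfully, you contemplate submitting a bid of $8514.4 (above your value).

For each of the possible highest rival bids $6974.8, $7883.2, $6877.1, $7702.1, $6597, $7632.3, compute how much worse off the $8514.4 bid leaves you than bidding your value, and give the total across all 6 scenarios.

$10821.9

The deviation costs you only when the competing bid falls strictly between $5474.1 and $8514.4; elsewhere both bids give the same outcome.
$6974.8: truthful payoff $0, deviation payoff −$1500.7 → loss $1500.7.
$7883.2: truthful payoff $0, deviation payoff −$2409.1 → loss $2409.1.
$6877.1: truthful payoff $0, deviation payoff −$1403 → loss $1403.
$7702.1: truthful payoff $0, deviation payoff −$2228 → loss $2228.
$6597: truthful payoff $0, deviation payoff −$1122.9 → loss $1122.9.
$7632.3: truthful payoff $0, deviation payoff −$2158.2 → loss $2158.2.
Total loss = $1500.7 + $2409.1 + $1403 + $2228 + $1122.9 + $2158.2 = $10821.9.
Because the price is fixed by the runner-up's bid, deviating from your value can only change a good outcome into a bad one — never the reverse.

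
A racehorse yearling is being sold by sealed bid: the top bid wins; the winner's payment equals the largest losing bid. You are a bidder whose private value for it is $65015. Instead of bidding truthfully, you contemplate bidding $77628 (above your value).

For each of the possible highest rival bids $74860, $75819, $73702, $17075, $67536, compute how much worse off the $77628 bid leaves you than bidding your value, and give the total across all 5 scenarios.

The deviation costs you only when the competing bid falls strictly between $65015 and $77628; elsewhere both bids give the same outcome.
$74860: truthful payoff $0, deviation payoff −$9845 → loss $9845.
$75819: truthful payoff $0, deviation payoff −$10804 → loss $10804.
$73702: truthful payoff $0, deviation payoff −$8687 → loss $8687.
$17075: outcomes coincide → loss $0.
$67536: truthful payoff $0, deviation payoff −$2521 → loss $2521.
Total loss = $9845 + $10804 + $8687 + $2521 = $31857.

$31857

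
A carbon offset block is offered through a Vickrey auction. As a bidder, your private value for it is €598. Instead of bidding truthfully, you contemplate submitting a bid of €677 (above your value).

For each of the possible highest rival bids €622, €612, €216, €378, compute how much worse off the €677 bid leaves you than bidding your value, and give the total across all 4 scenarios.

€38

The deviation costs you only when the competing bid falls strictly between €598 and €677; elsewhere both bids give the same outcome.
€622: truthful payoff €0, deviation payoff −€24 → loss €24.
€612: truthful payoff €0, deviation payoff −€14 → loss €14.
€216: outcomes coincide → loss €0.
€378: outcomes coincide → loss €0.
Total loss = €24 + €14 = €38.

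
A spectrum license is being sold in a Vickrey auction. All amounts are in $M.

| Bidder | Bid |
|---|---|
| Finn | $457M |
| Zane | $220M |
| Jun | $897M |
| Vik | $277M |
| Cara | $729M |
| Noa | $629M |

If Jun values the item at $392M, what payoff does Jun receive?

Highest bid: Jun at $897M, so Jun wins.
Second-highest bid: Cara at $729M — that is the price the winner pays.
Jun's payoff = value − price = $392M − $729M = −$337M.

−$337M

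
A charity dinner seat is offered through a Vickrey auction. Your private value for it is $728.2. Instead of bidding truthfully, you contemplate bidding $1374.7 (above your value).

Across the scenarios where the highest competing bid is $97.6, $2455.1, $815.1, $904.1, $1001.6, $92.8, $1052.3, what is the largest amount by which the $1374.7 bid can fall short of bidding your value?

$97.6: same outcome either way → loss $0.
$2455.1: same outcome either way → loss $0.
$815.1: truthful gives $0, deviation gives −$86.9 → loss $86.9.
$904.1: truthful gives $0, deviation gives −$175.9 → loss $175.9.
$1001.6: truthful gives $0, deviation gives −$273.4 → loss $273.4.
$92.8: same outcome either way → loss $0.
$1052.3: truthful gives $0, deviation gives −$324.1 → loss $324.1.
Maximum loss: $324.1.

$324.1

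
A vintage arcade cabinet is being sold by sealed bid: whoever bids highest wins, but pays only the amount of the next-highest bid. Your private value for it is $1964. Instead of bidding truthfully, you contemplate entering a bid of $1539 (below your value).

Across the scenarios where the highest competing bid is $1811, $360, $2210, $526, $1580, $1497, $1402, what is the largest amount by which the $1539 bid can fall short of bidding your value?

$1811: truthful gives $153, deviation gives $0 → loss $153.
$360: same outcome either way → loss $0.
$2210: same outcome either way → loss $0.
$526: same outcome either way → loss $0.
$1580: truthful gives $384, deviation gives $0 → loss $384.
$1497: same outcome either way → loss $0.
$1402: same outcome either way → loss $0.
Maximum loss: $384.

$384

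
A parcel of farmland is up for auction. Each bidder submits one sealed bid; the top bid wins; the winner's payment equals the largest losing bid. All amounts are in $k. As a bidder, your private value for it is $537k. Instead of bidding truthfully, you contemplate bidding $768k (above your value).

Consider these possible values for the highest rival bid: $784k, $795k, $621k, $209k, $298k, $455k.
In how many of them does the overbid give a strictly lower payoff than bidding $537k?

The deviation hurts exactly when the highest competing bid lies strictly between $537k and $768k — overbidding then wins at a price above your value.
$784k: above both → same outcome either way.
$795k: above both → same outcome either way.
$621k: inside the interval → strictly worse (loss $84k).
$209k: below both → same outcome either way.
$298k: below both → same outcome either way.
$455k: below both → same outcome either way.
Count: 1.

1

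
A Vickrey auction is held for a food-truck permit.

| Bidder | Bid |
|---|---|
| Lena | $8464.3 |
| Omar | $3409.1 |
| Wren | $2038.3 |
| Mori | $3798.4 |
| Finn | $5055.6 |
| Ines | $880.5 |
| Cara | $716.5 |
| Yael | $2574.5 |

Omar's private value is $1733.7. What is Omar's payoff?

Highest bid: Lena at $8464.3, so Lena wins.
Second-highest bid: Finn at $5055.6 — that is the price the winner pays.
Omar did not win, so Omar pays nothing and receives nothing: payoff $0.

$0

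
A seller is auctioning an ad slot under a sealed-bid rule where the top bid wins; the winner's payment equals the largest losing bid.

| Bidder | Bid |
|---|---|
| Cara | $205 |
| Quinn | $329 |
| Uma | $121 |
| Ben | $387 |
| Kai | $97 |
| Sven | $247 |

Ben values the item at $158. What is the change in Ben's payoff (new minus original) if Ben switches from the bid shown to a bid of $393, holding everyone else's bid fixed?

$0

The highest bid among the other bidders is $329; Ben's bid doesn't change that.
Original bid $387: Ben is highest, pays the top rival bid $329; payoff $158 − $329 = −$171.
Alternative bid $393: Ben is highest, pays the top rival bid $329; payoff $158 − $329 = −$171.
Change in payoff = −$171 − (−$171) = $0.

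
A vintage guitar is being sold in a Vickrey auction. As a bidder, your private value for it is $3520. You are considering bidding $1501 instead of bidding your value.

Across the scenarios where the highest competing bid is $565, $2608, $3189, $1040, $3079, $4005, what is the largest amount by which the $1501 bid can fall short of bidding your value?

$565: same outcome either way → loss $0.
$2608: truthful gives $912, deviation gives $0 → loss $912.
$3189: truthful gives $331, deviation gives $0 → loss $331.
$1040: same outcome either way → loss $0.
$3079: truthful gives $441, deviation gives $0 → loss $441.
$4005: same outcome either way → loss $0.
Maximum loss: $912.

$912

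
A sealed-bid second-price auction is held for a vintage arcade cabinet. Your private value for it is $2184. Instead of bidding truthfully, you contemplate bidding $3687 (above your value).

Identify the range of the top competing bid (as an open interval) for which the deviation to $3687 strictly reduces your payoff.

If the competing bid is below $2184, both bids win at the same price — no difference.
If it is above $3687, both bids lose — no difference.
If it lies strictly between $2184 and $3687, bidding your value loses (payoff 0) while bidding $3687 wins at a price above your value (payoff negative).
So the deviation strictly hurts on the open interval ($2184, $3687).

($2184, $3687)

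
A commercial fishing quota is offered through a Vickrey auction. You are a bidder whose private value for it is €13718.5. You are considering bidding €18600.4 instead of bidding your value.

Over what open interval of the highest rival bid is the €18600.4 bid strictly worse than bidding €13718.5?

If the competing bid is below €13718.5, both bids win at the same price — no difference.
If it is above €18600.4, both bids lose — no difference.
If it lies strictly between €13718.5 and €18600.4, bidding your value loses (payoff 0) while bidding €18600.4 wins at a price above your value (payoff negative).
So the deviation strictly hurts on the open interval (€13718.5, €18600.4).
In a second-price auction your bid sets only whether you win, not what you pay, so bidding your true value is weakly dominant.

(€13718.5, €18600.4)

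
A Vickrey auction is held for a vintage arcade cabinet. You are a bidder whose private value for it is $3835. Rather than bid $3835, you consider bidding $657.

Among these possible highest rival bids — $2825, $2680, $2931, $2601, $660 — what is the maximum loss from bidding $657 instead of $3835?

$2825: truthful gives $1010, deviation gives $0 → loss $1010.
$2680: truthful gives $1155, deviation gives $0 → loss $1155.
$2931: truthful gives $904, deviation gives $0 → loss $904.
$2601: truthful gives $1234, deviation gives $0 → loss $1234.
$660: truthful gives $3175, deviation gives $0 → loss $3175.
Maximum loss: $3175.

$3175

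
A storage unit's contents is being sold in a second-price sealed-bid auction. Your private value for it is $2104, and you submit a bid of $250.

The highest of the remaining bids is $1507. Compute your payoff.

$0

Your bid $250 is below the highest competing bid $1507, so you lose.
A losing bidder pays nothing and receives nothing: payoff = $0.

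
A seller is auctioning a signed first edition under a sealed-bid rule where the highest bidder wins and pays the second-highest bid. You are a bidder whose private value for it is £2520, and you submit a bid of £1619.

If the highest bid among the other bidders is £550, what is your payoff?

Your bid £1619 exceeds the highest competing bid £550, so you win.
In a second-price auction the winner pays the second-highest bid, £550.
Payoff = value − price = £2520 − £550 = £1970.

£1970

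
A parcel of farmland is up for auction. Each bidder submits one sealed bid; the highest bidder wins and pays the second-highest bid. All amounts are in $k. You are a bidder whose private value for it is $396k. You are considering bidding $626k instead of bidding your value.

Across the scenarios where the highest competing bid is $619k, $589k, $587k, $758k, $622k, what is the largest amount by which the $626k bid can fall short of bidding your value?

$226k

$619k: truthful gives $0k, deviation gives −$223k → loss $223k.
$589k: truthful gives $0k, deviation gives −$193k → loss $193k.
$587k: truthful gives $0k, deviation gives −$191k → loss $191k.
$758k: same outcome either way → loss $0k.
$622k: truthful gives $0k, deviation gives −$226k → loss $226k.
Maximum loss: $226k.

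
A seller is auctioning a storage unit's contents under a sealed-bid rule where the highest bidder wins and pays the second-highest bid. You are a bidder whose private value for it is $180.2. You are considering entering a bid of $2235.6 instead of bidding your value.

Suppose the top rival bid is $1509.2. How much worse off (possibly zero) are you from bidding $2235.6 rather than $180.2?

$1329

Bidding your value $180.2: you lose (since $180.2 < $1509.2). Payoff $0.
Bidding $2235.6: you win and pay $1509.2. Payoff $180.2 − $1509.2 = −$1329.
The competing bid $1509.2 lies between your value and your inflated bid, so overbidding wins an item priced above your value.
Loss from deviating = $0 − (−$1329) = $1329.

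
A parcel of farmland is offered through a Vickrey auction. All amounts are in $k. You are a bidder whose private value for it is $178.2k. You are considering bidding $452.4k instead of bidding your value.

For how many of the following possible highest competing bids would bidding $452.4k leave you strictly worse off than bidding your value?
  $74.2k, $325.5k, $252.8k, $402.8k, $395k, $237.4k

The deviation hurts exactly when the highest competing bid lies strictly between $178.2k and $452.4k — overbidding then wins at a price above your value.
$74.2k: below both → same outcome either way.
$325.5k: inside the interval → strictly worse (loss $147.3k).
$252.8k: inside the interval → strictly worse (loss $74.6k).
$402.8k: inside the interval → strictly worse (loss $224.6k).
$395k: inside the interval → strictly worse (loss $216.8k).
$237.4k: inside the interval → strictly worse (loss $59.2k).
Count: 5.

5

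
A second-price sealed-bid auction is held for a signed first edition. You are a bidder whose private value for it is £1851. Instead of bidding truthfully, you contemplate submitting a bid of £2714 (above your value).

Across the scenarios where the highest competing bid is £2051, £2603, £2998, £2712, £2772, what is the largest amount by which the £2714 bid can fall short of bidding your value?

£2051: truthful gives £0, deviation gives −£200 → loss £200.
£2603: truthful gives £0, deviation gives −£752 → loss £752.
£2998: same outcome either way → loss £0.
£2712: truthful gives £0, deviation gives −£861 → loss £861.
£2772: same outcome either way → loss £0.
Maximum loss: £861.

£861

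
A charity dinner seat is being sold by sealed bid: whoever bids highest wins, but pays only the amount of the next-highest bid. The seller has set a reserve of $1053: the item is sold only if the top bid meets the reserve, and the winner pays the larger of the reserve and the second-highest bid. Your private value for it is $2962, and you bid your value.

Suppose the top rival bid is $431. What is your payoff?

$1909

Your bid $2962 is the highest and exceeds the reserve.
Price = max(second-highest bid, reserve) = max($431, $1053) = $1053.
Payoff = $2962 − $1053 = $1909.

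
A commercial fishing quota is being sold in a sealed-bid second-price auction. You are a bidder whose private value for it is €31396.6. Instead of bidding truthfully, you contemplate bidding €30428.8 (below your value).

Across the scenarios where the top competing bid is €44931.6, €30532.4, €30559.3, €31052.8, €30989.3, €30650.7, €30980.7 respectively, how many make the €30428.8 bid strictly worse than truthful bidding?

The deviation hurts exactly when the highest competing bid lies strictly between €30428.8 and €31396.6 — underbidding then forfeits a profitable win.
€44931.6: above both → same outcome either way.
€30532.4: inside the interval → strictly worse (loss €864.2).
€30559.3: inside the interval → strictly worse (loss €837.3).
€31052.8: inside the interval → strictly worse (loss €343.8).
€30989.3: inside the interval → strictly worse (loss €407.3).
€30650.7: inside the interval → strictly worse (loss €745.9).
€30980.7: inside the interval → strictly worse (loss €415.9).
Count: 6.

6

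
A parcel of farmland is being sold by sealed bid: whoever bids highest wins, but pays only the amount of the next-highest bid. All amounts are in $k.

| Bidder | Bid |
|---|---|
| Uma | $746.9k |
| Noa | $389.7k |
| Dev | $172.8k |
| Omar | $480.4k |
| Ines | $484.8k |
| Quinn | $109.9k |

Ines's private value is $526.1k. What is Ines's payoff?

Highest bid: Uma at $746.9k, so Uma wins.
Second-highest bid: Ines at $484.8k — that is the price the winner pays.
Ines did not win, so Ines pays nothing and receives nothing: payoff $0k.

$0k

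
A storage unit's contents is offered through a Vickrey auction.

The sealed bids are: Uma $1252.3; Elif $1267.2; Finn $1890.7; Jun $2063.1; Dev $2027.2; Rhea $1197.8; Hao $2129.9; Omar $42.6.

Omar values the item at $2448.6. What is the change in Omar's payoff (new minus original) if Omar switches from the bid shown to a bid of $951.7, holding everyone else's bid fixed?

$0

The highest bid among the other bidders is $2129.9; Omar's bid doesn't change that.
Original bid $42.6: Omar is not highest (top rival bid is $2129.9); payoff $0.
Alternative bid $951.7: Omar is not highest (top rival bid is $2129.9); payoff $0.
Change in payoff = $0 − ($0) = $0.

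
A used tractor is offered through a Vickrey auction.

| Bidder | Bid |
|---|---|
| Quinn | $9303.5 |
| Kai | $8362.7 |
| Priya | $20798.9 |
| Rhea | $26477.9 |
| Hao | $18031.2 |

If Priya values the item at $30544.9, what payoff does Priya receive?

Highest bid: Rhea at $26477.9, so Rhea wins.
Second-highest bid: Priya at $20798.9 — that is the price the winner pays.
Priya did not win, so Priya pays nothing and receives nothing: payoff $0.

$0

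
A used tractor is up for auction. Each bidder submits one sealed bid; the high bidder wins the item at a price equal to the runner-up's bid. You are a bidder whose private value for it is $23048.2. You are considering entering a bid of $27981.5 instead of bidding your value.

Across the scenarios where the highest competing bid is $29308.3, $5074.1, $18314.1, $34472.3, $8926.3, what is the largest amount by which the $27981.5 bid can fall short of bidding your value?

$0

$29308.3: same outcome either way → loss $0.
$5074.1: same outcome either way → loss $0.
$18314.1: same outcome either way → loss $0.
$34472.3: same outcome either way → loss $0.
$8926.3: same outcome either way → loss $0.
Maximum loss: $0.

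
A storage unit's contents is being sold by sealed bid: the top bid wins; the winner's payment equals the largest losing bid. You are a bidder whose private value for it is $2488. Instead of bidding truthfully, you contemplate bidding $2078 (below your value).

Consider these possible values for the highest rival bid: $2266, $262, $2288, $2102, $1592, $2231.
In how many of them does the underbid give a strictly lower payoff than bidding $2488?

4

The deviation hurts exactly when the highest competing bid lies strictly between $2078 and $2488 — underbidding then forfeits a profitable win.
$2266: inside the interval → strictly worse (loss $222).
$262: below both → same outcome either way.
$2288: inside the interval → strictly worse (loss $200).
$2102: inside the interval → strictly worse (loss $386).
$1592: below both → same outcome either way.
$2231: inside the interval → strictly worse (loss $257).
Count: 4.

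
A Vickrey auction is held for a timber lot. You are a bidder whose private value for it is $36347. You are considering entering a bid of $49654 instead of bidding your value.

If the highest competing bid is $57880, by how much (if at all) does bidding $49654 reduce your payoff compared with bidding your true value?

$0

Bidding your value $36347: you lose (since $36347 < $57880). Payoff $0.
Bidding $49654: you lose. Payoff $0.
Difference = $0 − $0 = $0; both bids lead to the same outcome because the competing bid is above both your value and your alternative bid.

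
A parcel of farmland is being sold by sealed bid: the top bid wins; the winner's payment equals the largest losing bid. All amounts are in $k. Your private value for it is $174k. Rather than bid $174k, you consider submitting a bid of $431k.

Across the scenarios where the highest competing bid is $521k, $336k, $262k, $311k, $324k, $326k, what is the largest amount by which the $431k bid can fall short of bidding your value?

$521k: same outcome either way → loss $0k.
$336k: truthful gives $0k, deviation gives −$162k → loss $162k.
$262k: truthful gives $0k, deviation gives −$88k → loss $88k.
$311k: truthful gives $0k, deviation gives −$137k → loss $137k.
$324k: truthful gives $0k, deviation gives −$150k → loss $150k.
$326k: truthful gives $0k, deviation gives −$152k → loss $152k.
Maximum loss: $162k.

$162k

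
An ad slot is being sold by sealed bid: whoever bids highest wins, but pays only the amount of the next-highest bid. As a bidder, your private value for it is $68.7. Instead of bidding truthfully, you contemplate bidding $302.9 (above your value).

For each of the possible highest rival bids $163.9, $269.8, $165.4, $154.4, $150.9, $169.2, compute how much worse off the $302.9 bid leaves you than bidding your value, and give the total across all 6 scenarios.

$661.4

The deviation costs you only when the competing bid falls strictly between $68.7 and $302.9; elsewhere both bids give the same outcome.
$163.9: truthful payoff $0, deviation payoff −$95.2 → loss $95.2.
$269.8: truthful payoff $0, deviation payoff −$201.1 → loss $201.1.
$165.4: truthful payoff $0, deviation payoff −$96.7 → loss $96.7.
$154.4: truthful payoff $0, deviation payoff −$85.7 → loss $85.7.
$150.9: truthful payoff $0, deviation payoff −$82.2 → loss $82.2.
$169.2: truthful payoff $0, deviation payoff −$100.5 → loss $100.5.
Total loss = $95.2 + $201.1 + $96.7 + $85.7 + $82.2 + $100.5 = $661.4.
Truthful bidding weakly dominates here: raising your bid can only win items priced above your value, and lowering it can only forfeit items priced below.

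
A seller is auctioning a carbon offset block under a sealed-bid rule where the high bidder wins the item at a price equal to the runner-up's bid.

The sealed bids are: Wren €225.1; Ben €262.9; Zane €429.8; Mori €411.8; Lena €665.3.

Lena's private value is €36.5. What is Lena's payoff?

−€393.3

Highest bid: Lena at €665.3, so Lena wins.
Second-highest bid: Zane at €429.8 — that is the price the winner pays.
Lena's payoff = value − price = €36.5 − €429.8 = −€393.3.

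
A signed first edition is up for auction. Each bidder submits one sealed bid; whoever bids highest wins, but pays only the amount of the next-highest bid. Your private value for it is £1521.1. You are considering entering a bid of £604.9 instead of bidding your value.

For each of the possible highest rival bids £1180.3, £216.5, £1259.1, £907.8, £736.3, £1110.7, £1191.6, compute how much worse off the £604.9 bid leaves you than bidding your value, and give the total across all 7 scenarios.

£2740.8

The deviation costs you only when the competing bid falls strictly between £604.9 and £1521.1; elsewhere both bids give the same outcome.
£1180.3: truthful payoff £340.8, deviation payoff £0 → loss £340.8.
£216.5: outcomes coincide → loss £0.
£1259.1: truthful payoff £262, deviation payoff £0 → loss £262.
£907.8: truthful payoff £613.3, deviation payoff £0 → loss £613.3.
£736.3: truthful payoff £784.8, deviation payoff £0 → loss £784.8.
£1110.7: truthful payoff £410.4, deviation payoff £0 → loss £410.4.
£1191.6: truthful payoff £329.5, deviation payoff £0 → loss £329.5.
Total loss = £340.8 + £262 + £613.3 + £784.8 + £410.4 + £329.5 = £2740.8.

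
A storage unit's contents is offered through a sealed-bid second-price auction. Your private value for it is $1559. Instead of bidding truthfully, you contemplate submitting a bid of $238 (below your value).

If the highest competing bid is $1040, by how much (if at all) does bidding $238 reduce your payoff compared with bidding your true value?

Bidding your value $1559: you win (since $1559 > $1040) and pay $1040. Payoff $519.
Bidding $238: you lose. Payoff $0.
The competing bid $1040 lies between your shaded bid and your value, so underbidding forfeits an item you could have won at a profitable price.
Loss from deviating = $519 − ($0) = $519.
In a second-price auction your bid sets only whether you win, not what you pay, so bidding your true value is weakly dominant.

$519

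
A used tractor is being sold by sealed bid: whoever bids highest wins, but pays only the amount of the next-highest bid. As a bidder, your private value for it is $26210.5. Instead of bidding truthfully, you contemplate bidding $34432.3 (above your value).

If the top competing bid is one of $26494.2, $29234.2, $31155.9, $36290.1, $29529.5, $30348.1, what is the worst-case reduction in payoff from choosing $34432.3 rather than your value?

$26494.2: truthful gives $0, deviation gives −$283.7 → loss $283.7.
$29234.2: truthful gives $0, deviation gives −$3023.7 → loss $3023.7.
$31155.9: truthful gives $0, deviation gives −$4945.4 → loss $4945.4.
$36290.1: same outcome either way → loss $0.
$29529.5: truthful gives $0, deviation gives −$3319 → loss $3319.
$30348.1: truthful gives $0, deviation gives −$4137.6 → loss $4137.6.
Maximum loss: $4945.4.

$4945.4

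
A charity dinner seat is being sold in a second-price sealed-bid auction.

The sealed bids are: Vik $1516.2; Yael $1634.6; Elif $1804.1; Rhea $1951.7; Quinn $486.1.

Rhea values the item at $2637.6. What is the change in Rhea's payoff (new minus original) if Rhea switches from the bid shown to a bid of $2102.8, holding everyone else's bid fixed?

The highest bid among the other bidders is $1804.1; Rhea's bid doesn't change that.
Original bid $1951.7: Rhea is highest, pays the top rival bid $1804.1; payoff $2637.6 − $1804.1 = $833.5.
Alternative bid $2102.8: Rhea is highest, pays the top rival bid $1804.1; payoff $2637.6 − $1804.1 = $833.5.
Change in payoff = $833.5 − ($833.5) = $0.

$0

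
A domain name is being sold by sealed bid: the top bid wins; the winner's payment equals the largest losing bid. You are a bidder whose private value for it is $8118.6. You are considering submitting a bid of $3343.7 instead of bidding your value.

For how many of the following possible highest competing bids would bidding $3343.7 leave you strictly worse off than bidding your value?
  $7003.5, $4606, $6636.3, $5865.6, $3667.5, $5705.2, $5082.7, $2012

7

The deviation hurts exactly when the highest competing bid lies strictly between $3343.7 and $8118.6 — underbidding then forfeits a profitable win.
$7003.5: inside the interval → strictly worse (loss $1115.1).
$4606: inside the interval → strictly worse (loss $3512.6).
$6636.3: inside the interval → strictly worse (loss $1482.3).
$5865.6: inside the interval → strictly worse (loss $2253).
$3667.5: inside the interval → strictly worse (loss $4451.1).
$5705.2: inside the interval → strictly worse (loss $2413.4).
$5082.7: inside the interval → strictly worse (loss $3035.9).
$2012: below both → same outcome either way.
Count: 7.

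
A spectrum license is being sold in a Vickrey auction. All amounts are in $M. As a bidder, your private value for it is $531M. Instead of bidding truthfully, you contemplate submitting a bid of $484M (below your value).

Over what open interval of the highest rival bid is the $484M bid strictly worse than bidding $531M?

If the competing bid is below $484M, both bids win at the same price — no difference.
If it is above $531M, both bids lose — no difference.
If it lies strictly between $484M and $531M, bidding your value wins at a price below your value (positive payoff) while bidding $484M loses (payoff 0).
So the deviation strictly hurts on the open interval ($484M, $531M).

($484M, $531M)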